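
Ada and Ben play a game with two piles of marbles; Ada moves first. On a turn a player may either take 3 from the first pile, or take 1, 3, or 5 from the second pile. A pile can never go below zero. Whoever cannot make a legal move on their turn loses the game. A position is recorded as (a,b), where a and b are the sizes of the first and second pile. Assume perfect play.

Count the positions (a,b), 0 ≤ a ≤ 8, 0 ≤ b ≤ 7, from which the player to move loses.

36

Compute win/loss labels from the base case upward. A position with no move is L. Any other position is W if it can reach an L in one move, else L.
Every move lowers a or b (never raises either), so fill the grid row by row in increasing a, and left to right within a row: each cell's successors are then already labelled.
      b=0  b=1  b=2  b=3  b=4  b=5  b=6  b=7
a=0:    L    W    L    W    L    W    L    W
a=1:    L    W    L    W    L    W    L    W
a=2:    L    W    L    W    L    W    L    W
a=3:    W    L    W    L    W    L    W    L
a=4:    W    L    W    L    W    L    W    L
a=5:    W    L    W    L    W    L    W    L
a=6:    L    W    L    W    L    W    L    W
a=7:    L    W    L    W    L    W    L    W
a=8:    L    W    L    W    L    W    L    W
Cells with no legal move (terminal, hence L): (0,0), (1,0), (2,0).
The remaining L cells, each justified by listing all of its moves:
(0,2): L (sole option (0,1)(W) is W)
(0,4): L (options (0,3)(W), (0,1)(W) are all W)
(0,6): L (options (0,5)(W), (0,3)(W), (0,1)(W) are all W)
(1,2): L (sole option (1,1)(W) is W)
(1,4): L (options (1,3)(W), (1,1)(W) are all W)
(1,6): L (options (1,5)(W), (1,3)(W), (1,1)(W) are all W)
(2,2): L (sole option (2,1)(W) is W)
(2,4): L (options (2,3)(W), (2,1)(W) are all W)
(2,6): L (options (2,5)(W), (2,3)(W), (2,1)(W) are all W)
(3,1): L (options (0,1)(W), (3,0)(W) are all W)
(3,3): L (options (0,3)(W), (3,2)(W), (3,0)(W) are all W)
(3,5): L (options (0,5)(W), (3,4)(W), (3,2)(W), (3,0)(W) are all W)
(3,7): L (options (0,7)(W), (3,6)(W), (3,4)(W), (3,2)(W) are all W)
(4,1): L (options (1,1)(W), (4,0)(W) are all W)
(4,3): L (options (1,3)(W), (4,2)(W), (4,0)(W) are all W)
(4,5): L (options (1,5)(W), (4,4)(W), (4,2)(W), (4,0)(W) are all W)
(4,7): L (options (1,7)(W), (4,6)(W), (4,4)(W), (4,2)(W) are all W)
(5,1): L (options (2,1)(W), (5,0)(W) are all W)
(5,3): L (options (2,3)(W), (5,2)(W), (5,0)(W) are all W)
(5,5): L (options (2,5)(W), (5,4)(W), (5,2)(W), (5,0)(W) are all W)
(5,7): L (options (2,7)(W), (5,6)(W), (5,4)(W), (5,2)(W) are all W)
(6,0): L (sole option (3,0)(W) is W)
(6,2): L (options (3,2)(W), (6,1)(W) are all W)
(6,4): L (options (3,4)(W), (6,3)(W), (6,1)(W) are all W)
(6,6): L (options (3,6)(W), (6,5)(W), (6,3)(W), (6,1)(W) are all W)
(7,0): L (sole option (4,0)(W) is W)
(7,2): L (options (4,2)(W), (7,1)(W) are all W)
(7,4): L (options (4,4)(W), (7,3)(W), (7,1)(W) are all W)
(7,6): L (options (4,6)(W), (7,5)(W), (7,3)(W), (7,1)(W) are all W)
(8,0): L (sole option (5,0)(W) is W)
(8,2): L (options (5,2)(W), (8,1)(W) are all W)
(8,4): L (options (5,4)(W), (8,3)(W), (8,1)(W) are all W)
(8,6): L (options (5,6)(W), (8,5)(W), (8,3)(W), (8,1)(W) are all W)
Every other cell has at least one move into one of the L cells above, so it is W.
L cells per row: a=0: 4, a=1: 4, a=2: 4, a=3: 4, a=4: 4, a=5: 4, a=6: 4, a=7: 4, a=8: 4; total 36.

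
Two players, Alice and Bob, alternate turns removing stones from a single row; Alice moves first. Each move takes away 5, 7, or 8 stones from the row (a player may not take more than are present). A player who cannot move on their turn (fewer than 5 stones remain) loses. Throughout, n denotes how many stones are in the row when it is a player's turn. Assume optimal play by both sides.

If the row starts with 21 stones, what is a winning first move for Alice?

Remove 5, leaving 16.

Work bottom-up. With no move the player to move loses. Otherwise the position is W if at least one move leads to an L position for the opponent, and L if every move leads to a W.
n=0: no move → L
n=1: no move → L
n=2: no move → L
n=3: no move → L
n=4: no move → L
n=5: reaches L-position 0 → W
n=6: reaches L-position 1 → W
n=7: reaches L-position 2 → W
n=8: reaches L-position 3 → W
n=9: reaches L-position 4 → W
n=10: reaches L-position 3 → W
n=11: reaches L-position 4 → W
n=12: reaches L-position 4 → W
n=13: only reaches 8(W), 6(W), 5(W), all W → L
n=14: only reaches 9(W), 7(W), 6(W), all W → L
n=15: only reaches 10(W), 8(W), 7(W), all W → L
n=16: only reaches 11(W), 9(W), 8(W), all W → L
n=17: only reaches 12(W), 10(W), 9(W), all W → L
n=18: reaches L-position 13 → W
n=19: reaches L-position 14 → W
n=20: reaches L-position 15 → W
n=21: reaches L-position 16 → W
From 21, the L positions reachable in one move are: 16, 14, 13. Any move reaching one of these is winning.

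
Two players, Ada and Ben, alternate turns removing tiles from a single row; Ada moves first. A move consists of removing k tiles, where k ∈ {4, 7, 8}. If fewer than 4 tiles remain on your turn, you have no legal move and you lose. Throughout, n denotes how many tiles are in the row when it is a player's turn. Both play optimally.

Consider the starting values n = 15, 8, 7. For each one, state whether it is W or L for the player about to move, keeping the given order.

Compute win/loss labels from the base case upward. A position with no move is L. Any other position is W if it can reach an L in one move, else L.
n=0: no move → L
n=1: no move → L
n=2: no move → L
n=3: no move → L
n=4: →0(L), so W
n=5: →1(L), so W
n=6: →2(L), so W
n=7: →3(L), so W
n=8: →1(L), so W
n=9: →2(L), so W
n=10: →3(L), so W
n=11: →3(L), so W
n=12: →8(W), 5(W), 4(W) — all W, so L
n=13: →9(W), 6(W), 5(W) — all W, so L
n=14: →10(W), 7(W), 6(W) — all W, so L
n=15: →11(W), 8(W), 7(W) — all W, so L

15: L, 8: W, 7: W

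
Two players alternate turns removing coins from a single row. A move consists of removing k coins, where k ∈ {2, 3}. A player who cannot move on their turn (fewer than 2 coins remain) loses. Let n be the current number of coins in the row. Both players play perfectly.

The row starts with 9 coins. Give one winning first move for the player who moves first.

Remove 3, leaving 6.

Use the standard recursion: the mover loses at a terminal position; elsewhere, the mover wins exactly when some move hands the opponent an L position.
n=0: no move → L
n=1: no move → L
n=2: can move to 0, which is L ⇒ W
n=3: can move to 1, which is L ⇒ W
n=4: can move to 1, which is L ⇒ W
n=5: moves to 3(W), 2(W); every one is W ⇒ L
n=6: moves to 4(W), 3(W); every one is W ⇒ L
n=7: can move to 5, which is L ⇒ W
n=8: can move to 6, which is L ⇒ W
n=9: can move to 6, which is L ⇒ W
From 9, the L positions reachable in one move are: 6.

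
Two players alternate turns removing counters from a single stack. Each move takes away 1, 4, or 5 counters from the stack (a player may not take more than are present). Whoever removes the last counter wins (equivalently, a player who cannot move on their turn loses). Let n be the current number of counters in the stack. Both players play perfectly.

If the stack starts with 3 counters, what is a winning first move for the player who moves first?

Use the standard recursion: the mover loses at a terminal position; elsewhere, the mover wins exactly when some move hands the opponent an L position.
n=0: no move → L
n=1: W (go to 0, an L position)
n=2: L (sole option 1(W) is W)
n=3: W (go to 2, an L position)
From 3, the L positions reachable in one move are: 2.

Remove 1, leaving 2.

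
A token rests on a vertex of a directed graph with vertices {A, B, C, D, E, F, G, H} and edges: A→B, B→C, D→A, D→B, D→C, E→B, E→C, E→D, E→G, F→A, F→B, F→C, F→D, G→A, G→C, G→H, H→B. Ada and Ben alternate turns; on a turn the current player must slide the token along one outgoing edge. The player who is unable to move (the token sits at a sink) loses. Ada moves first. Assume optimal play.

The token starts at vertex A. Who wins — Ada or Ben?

Use the standard recursion: the mover loses at a terminal position; elsewhere, the mover wins exactly when some move hands the opponent an L position.
Every edge goes from a vertex to one that appears earlier in the order C, B, A, D, H, G, E, F, so processing vertices in that order labels each vertex after all of its successors.
C: no outgoing edge → L
B: W (go to C, an L position)
A: L (sole option B(W) is W)
D: W (go to A, an L position)
H: L (sole option B(W) is W)
G: W (go to H, an L position)
E: W (go to C, an L position)
F: W (go to A, an L position)
Every move from A reaches a W position, so the mover loses.

Ben wins.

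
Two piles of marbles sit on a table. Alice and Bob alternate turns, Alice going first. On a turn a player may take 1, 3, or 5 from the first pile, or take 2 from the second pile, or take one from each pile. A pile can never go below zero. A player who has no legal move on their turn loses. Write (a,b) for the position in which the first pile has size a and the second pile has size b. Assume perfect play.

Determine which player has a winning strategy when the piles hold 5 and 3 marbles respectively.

Positions with no move are L. A position that does have a move is losing for the player to move precisely when every available move leads to a winning position for the opponent. Fill in the labels:
No move ever increases a pile, so every position that can arise here has a ≤ 5 and b ≤ 3; it is enough to label the cells with 0 ≤ a ≤ 5 and 0 ≤ b ≤ 3.
Every move lowers a or b (never raises either), so fill the grid row by row in increasing a, and left to right within a row: each cell's successors are then already labelled.
      b=0  b=1  b=2  b=3
a=0:    L    L    W    W
a=1:    W    W    W    L
a=2:    L    L    W    W
a=3:    W    W    W    L
a=4:    L    L    W    W
a=5:    W    W    W    L
Cells with no legal move (terminal, hence L): (0,0), (0,1).
The remaining L cells, each justified by listing all of its moves:
(1,3): →(0,3)(W), (1,1)(W), (0,2)(W) — all W, so L
(2,0): →(1,0)(W) only, which is W, so L
(2,1): →(1,1)(W), (1,0)(W) — all W, so L
(3,3): →(2,3)(W), (0,3)(W), (3,1)(W), (2,2)(W) — all W, so L
(4,0): →(3,0)(W), (1,0)(W) — all W, so L
(4,1): →(3,1)(W), (1,1)(W), (3,0)(W) — all W, so L
(5,3): →(4,3)(W), (2,3)(W), (0,3)(W), (5,1)(W), (4,2)(W) — all W, so L
Every other cell has at least one move into one of the L cells above, so it is W.
Every move from (5,3) reaches a W position, so the mover loses.

Bob wins.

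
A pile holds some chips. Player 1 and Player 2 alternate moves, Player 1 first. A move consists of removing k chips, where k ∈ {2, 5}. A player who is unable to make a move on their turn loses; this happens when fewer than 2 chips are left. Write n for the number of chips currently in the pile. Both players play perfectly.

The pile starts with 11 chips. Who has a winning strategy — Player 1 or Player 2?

Label each position W (a win for the player to move) or L (a loss). A position with no legal move is L; any other position is W exactly when some move reaches an L, and L when every move reaches a W.
n=0: no move → L
n=1: no move → L
n=2: can move to 0, which is L ⇒ W
n=3: can move to 1, which is L ⇒ W
n=4: the only move is to 2(W), a W ⇒ L
n=5: can move to 0, which is L ⇒ W
n=6: can move to 4, which is L ⇒ W
n=7: moves to 5(W), 2(W); every one is W ⇒ L
n=8: moves to 6(W), 3(W); every one is W ⇒ L
n=9: can move to 7, which is L ⇒ W
n=10: can move to 8, which is L ⇒ W
n=11: moves to 9(W), 6(W); every one is W ⇒ L
Every move from 11 reaches a W position, so the mover loses.

Player 2 wins.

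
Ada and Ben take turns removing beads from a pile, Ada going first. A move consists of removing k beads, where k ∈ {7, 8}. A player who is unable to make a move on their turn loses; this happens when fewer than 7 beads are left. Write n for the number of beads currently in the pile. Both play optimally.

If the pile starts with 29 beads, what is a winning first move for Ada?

Label each position W (a win for the player to move) or L (a loss). A position with no legal move is L; any other position is W exactly when some move reaches an L, and L when every move reaches a W.
n=0: no move → L
n=1: no move → L
n=2: no move → L
n=3: no move → L
n=4: no move → L
n=5: no move → L
n=6: no move → L
n=7: reaches L-position 0 → W
n=8: reaches L-position 1 → W
n=9: reaches L-position 2 → W
n=10: reaches L-position 3 → W
n=11: reaches L-position 4 → W
n=12: reaches L-position 5 → W
n=13: reaches L-position 6 → W
n=14: reaches L-position 6 → W
n=15: only reaches 8(W), 7(W), all W → L
n=16: only reaches 9(W), 8(W), all W → L
n=17: only reaches 10(W), 9(W), all W → L
n=18: only reaches 11(W), 10(W), all W → L
n=19: only reaches 12(W), 11(W), all W → L
n=20: only reaches 13(W), 12(W), all W → L
n=21: only reaches 14(W), 13(W), all W → L
n=22: reaches L-position 15 → W
n=23: reaches L-position 16 → W
n=24: reaches L-position 17 → W
n=25: reaches L-position 18 → W
n=26: reaches L-position 19 → W
n=27: reaches L-position 20 → W
n=28: reaches L-position 21 → W
n=29: reaches L-position 21 → W
From 29, the L positions reachable in one move are: 21.

Remove 8, leaving 21.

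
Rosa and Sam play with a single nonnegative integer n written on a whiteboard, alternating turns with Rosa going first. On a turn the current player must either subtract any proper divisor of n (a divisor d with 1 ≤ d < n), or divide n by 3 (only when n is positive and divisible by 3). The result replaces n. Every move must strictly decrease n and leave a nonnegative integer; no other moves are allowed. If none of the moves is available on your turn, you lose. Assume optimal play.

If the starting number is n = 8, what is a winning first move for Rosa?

Compute win/loss labels from the base case upward. A position with no move is L. Any other position is W if it can reach an L in one move, else L.
n=0: no move → L
n=1: no move → L
n=2: W (go to 1, an L position)
n=3: W (go to 1, an L position)
n=4: L (options 2(W), 3(W) are all W)
n=5: W (go to 4, an L position)
n=6: W (go to 4, an L position)
n=7: L (sole option 6(W) is W)
n=8: W (go to 4, an L position)
From 8, the L positions reachable in one move are: 4, 7. Any move reaching one of these is winning.

Move to 4.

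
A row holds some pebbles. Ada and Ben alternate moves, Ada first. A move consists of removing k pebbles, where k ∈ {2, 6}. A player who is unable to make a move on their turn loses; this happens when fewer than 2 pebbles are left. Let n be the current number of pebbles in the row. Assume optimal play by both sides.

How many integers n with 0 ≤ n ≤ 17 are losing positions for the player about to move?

Label each position W (a win for the player to move) or L (a loss). A position with no legal move is L; any other position is W exactly when some move reaches an L, and L when every move reaches a W.
n=0: no move → L
n=1: no move → L
n=2: can move to 0, which is L ⇒ W
n=3: can move to 1, which is L ⇒ W
n=4: the only move is to 2(W), a W ⇒ L
n=5: the only move is to 3(W), a W ⇒ L
n=6: can move to 4, which is L ⇒ W
n=7: can move to 5, which is L ⇒ W
n=8: moves to 6(W), 2(W); every one is W ⇒ L
n=9: moves to 7(W), 3(W); every one is W ⇒ L
n=10: can move to 8, which is L ⇒ W
n=11: can move to 9, which is L ⇒ W
n=12: moves to 10(W), 6(W); every one is W ⇒ L
n=13: moves to 11(W), 7(W); every one is W ⇒ L
n=14: can move to 12, which is L ⇒ W
n=15: can move to 13, which is L ⇒ W
n=16: moves to 14(W), 10(W); every one is W ⇒ L
n=17: moves to 15(W), 11(W); every one is W ⇒ L
L entries with 0 ≤ n ≤ 17: n = 0, 1, 4, 5, 8, 9, 12, 13, 16, 17; that makes 10.

10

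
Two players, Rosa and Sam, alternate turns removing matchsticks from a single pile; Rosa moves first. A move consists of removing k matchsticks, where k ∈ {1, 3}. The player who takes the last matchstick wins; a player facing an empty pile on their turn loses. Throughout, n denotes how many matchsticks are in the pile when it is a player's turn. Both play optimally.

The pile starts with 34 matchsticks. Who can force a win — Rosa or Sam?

Compute win/loss labels from the base case upward. A position with no move is L. Any other position is W if it can reach an L in one move, else L.
n=0: no move → L
n=1: →0(L), so W
n=2: →1(W) only, which is W, so L
n=3: →2(L), so W
n=4: →3(W), 1(W) — all W, so L
n=5: →4(L), so W
n=6: →5(W), 3(W) — all W, so L
n=7: →6(L), so W
n=8: →7(W), 5(W) — all W, so L
n=9: →8(L), so W
n=10: →9(W), 7(W) — all W, so L
n=11: →10(L), so W
n=12: →11(W), 9(W) — all W, so L
n=13: →12(L), so W
n=14: →13(W), 11(W) — all W, so L
n=15: →14(L), so W
n=16: →15(W), 13(W) — all W, so L
n=17: →16(L), so W
n=18: →17(W), 15(W) — all W, so L
n=19: →18(L), so W
n=20: →19(W), 17(W) — all W, so L
n=21: →20(L), so W
n=22: →21(W), 19(W) — all W, so L
n=23: →22(L), so W
n=24: →23(W), 21(W) — all W, so L
n=25: →24(L), so W
n=26: →25(W), 23(W) — all W, so L
n=27: →26(L), so W
n=28: →27(W), 25(W) — all W, so L
n=29: →28(L), so W
n=30: →29(W), 27(W) — all W, so L
n=31: →30(L), so W
n=32: →31(W), 29(W) — all W, so L
n=33: →32(L), so W
n=34: →33(W), 31(W) — all W, so L
Every move from 34 reaches a W position, so the mover loses.

Sam wins.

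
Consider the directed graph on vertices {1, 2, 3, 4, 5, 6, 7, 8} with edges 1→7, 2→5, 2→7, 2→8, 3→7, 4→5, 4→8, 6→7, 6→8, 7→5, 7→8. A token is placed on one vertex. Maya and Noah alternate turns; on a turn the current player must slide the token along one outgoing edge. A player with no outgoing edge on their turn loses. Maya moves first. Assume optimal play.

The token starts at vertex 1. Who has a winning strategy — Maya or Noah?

Noah wins.

Positions with no move are L. A position that does have a move is losing for the player to move precisely when every available move leads to a winning position for the opponent. Fill in the labels:
Every edge goes from a vertex to one that appears earlier in the order 8, 5, 7, 1, 3, 2, 6, 4, so processing vertices in that order labels each vertex after all of its successors.
8: no outgoing edge → L
5: no outgoing edge → L
7: W (go to 5, an L position)
1: L (sole option 7(W) is W)
3: L (sole option 7(W) is W)
2: W (go to 5, an L position)
6: W (go to 8, an L position)
4: W (go to 5, an L position)
The starting position 1 is L: whatever Maya does, the opponent receives a W position.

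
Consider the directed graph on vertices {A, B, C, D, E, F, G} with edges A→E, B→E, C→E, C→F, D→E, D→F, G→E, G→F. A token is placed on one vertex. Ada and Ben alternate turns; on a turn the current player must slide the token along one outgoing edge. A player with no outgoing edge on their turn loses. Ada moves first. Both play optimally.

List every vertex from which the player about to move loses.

Compute win/loss labels from the base case upward. A position with no move is L. Any other position is W if it can reach an L in one move, else L.
Every edge goes from a vertex to one that appears earlier in the order E, F, D, C, B, G, A, so processing vertices in that order labels each vertex after all of its successors.
E: no outgoing edge → L
F: no outgoing edge → L
D: →F(L), so W
C: →F(L), so W
B: →E(L), so W
G: →F(L), so W
A: →E(L), so W
Reading off the rows marked L gives the requested list; there are 2 such vertices.

E, F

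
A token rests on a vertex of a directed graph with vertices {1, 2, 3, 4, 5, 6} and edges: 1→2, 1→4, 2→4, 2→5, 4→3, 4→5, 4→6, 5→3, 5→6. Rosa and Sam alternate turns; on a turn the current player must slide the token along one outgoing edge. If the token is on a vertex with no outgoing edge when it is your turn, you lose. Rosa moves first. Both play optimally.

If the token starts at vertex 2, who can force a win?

Sam wins.

Work bottom-up. With no move the player to move loses. Otherwise the position is W if at least one move leads to an L position for the opponent, and L if every move leads to a W.
Every edge goes from a vertex to one that appears earlier in the order 6, 3, 5, 4, 2, 1, so processing vertices in that order labels each vertex after all of its successors.
6: no outgoing edge → L
3: no outgoing edge → L
5: W (go to 3, an L position)
4: W (go to 3, an L position)
2: L (options 4(W), 5(W) are all W)
1: W (go to 2, an L position)
Every move from 2 reaches a W position, so the mover loses.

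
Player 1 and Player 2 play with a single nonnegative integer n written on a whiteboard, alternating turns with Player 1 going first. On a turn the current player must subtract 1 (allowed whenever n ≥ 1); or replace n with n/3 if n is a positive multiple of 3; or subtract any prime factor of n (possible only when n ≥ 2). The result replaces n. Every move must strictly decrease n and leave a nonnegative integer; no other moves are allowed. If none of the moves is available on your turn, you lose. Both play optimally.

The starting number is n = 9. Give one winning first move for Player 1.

Compute win/loss labels from the base case upward. A position with no move is L. Any other position is W if it can reach an L in one move, else L.
n=0: no move → L
n=1: can move to 0, which is L ⇒ W
n=2: can move to 0, which is L ⇒ W
n=3: can move to 0, which is L ⇒ W
n=4: moves to 2(W), 3(W); every one is W ⇒ L
n=5: can move to 0, which is L ⇒ W
n=6: can move to 4, which is L ⇒ W
n=7: can move to 0, which is L ⇒ W
n=8: moves to 6(W), 7(W); every one is W ⇒ L
n=9: can move to 8, which is L ⇒ W
From 9, the L positions reachable in one move are: 8.

Move to 8.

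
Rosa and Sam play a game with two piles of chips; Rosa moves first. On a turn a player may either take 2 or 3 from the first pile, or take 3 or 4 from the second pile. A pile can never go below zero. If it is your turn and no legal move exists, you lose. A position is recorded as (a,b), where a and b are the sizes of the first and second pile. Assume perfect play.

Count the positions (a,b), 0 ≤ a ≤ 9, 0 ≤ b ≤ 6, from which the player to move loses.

Label each position W (a win for the player to move) or L (a loss). A position with no legal move is L; any other position is W exactly when some move reaches an L, and L when every move reaches a W.
Every move lowers a or b (never raises either), so fill the grid row by row in increasing a, and left to right within a row: each cell's successors are then already labelled.
      b=0  b=1  b=2  b=3  b=4  b=5  b=6
a=0:    L    L    L    W    W    W    W
a=1:    L    L    L    W    W    W    W
a=2:    W    W    W    L    L    L    W
a=3:    W    W    W    L    L    L    W
a=4:    W    W    W    W    W    W    L
a=5:    L    L    L    W    W    W    W
a=6:    L    L    L    W    W    W    W
a=7:    W    W    W    L    L    L    W
a=8:    W    W    W    L    L    L    W
a=9:    W    W    W    W    W    W    L
Cells with no legal move (terminal, hence L): (0,0), (0,1), (0,2), (1,0), (1,1), (1,2).
The remaining L cells, each justified by listing all of its moves:
(2,3): →(0,3)(W), (2,0)(W) — all W, so L
(2,4): →(0,4)(W), (2,1)(W), (2,0)(W) — all W, so L
(2,5): →(0,5)(W), (2,2)(W), (2,1)(W) — all W, so L
(3,3): →(1,3)(W), (0,3)(W), (3,0)(W) — all W, so L
(3,4): →(1,4)(W), (0,4)(W), (3,1)(W), (3,0)(W) — all W, so L
(3,5): →(1,5)(W), (0,5)(W), (3,2)(W), (3,1)(W) — all W, so L
(4,6): →(2,6)(W), (1,6)(W), (4,3)(W), (4,2)(W) — all W, so L
(5,0): →(3,0)(W), (2,0)(W) — all W, so L
(5,1): →(3,1)(W), (2,1)(W) — all W, so L
(5,2): →(3,2)(W), (2,2)(W) — all W, so L
(6,0): →(4,0)(W), (3,0)(W) — all W, so L
(6,1): →(4,1)(W), (3,1)(W) — all W, so L
(6,2): →(4,2)(W), (3,2)(W) — all W, so L
(7,3): →(5,3)(W), (4,3)(W), (7,0)(W) — all W, so L
(7,4): →(5,4)(W), (4,4)(W), (7,1)(W), (7,0)(W) — all W, so L
(7,5): →(5,5)(W), (4,5)(W), (7,2)(W), (7,1)(W) — all W, so L
(8,3): →(6,3)(W), (5,3)(W), (8,0)(W) — all W, so L
(8,4): →(6,4)(W), (5,4)(W), (8,1)(W), (8,0)(W) — all W, so L
(8,5): →(6,5)(W), (5,5)(W), (8,2)(W), (8,1)(W) — all W, so L
(9,6): →(7,6)(W), (6,6)(W), (9,3)(W), (9,2)(W) — all W, so L
Every other cell has at least one move into one of the L cells above, so it is W.
L cells per row: a=0: 3, a=1: 3, a=2: 3, a=3: 3, a=4: 1, a=5: 3, a=6: 3, a=7: 3, a=8: 3, a=9: 1; total 26.

26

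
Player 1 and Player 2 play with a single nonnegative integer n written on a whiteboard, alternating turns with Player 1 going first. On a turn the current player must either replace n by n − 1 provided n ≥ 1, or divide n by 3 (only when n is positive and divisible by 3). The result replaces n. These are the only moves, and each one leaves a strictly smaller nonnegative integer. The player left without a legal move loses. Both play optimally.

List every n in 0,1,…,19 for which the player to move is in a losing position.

Build the W/L table. Terminal = L. A non-terminal position is W if it has a move to some L; otherwise it is L.
n=0: no move → L
n=1: W (go to 0, an L position)
n=2: L (sole option 1(W) is W)
n=3: W (go to 2, an L position)
n=4: L (sole option 3(W) is W)
n=5: W (go to 4, an L position)
n=6: W (go to 2, an L position)
n=7: L (sole option 6(W) is W)
n=8: W (go to 7, an L position)
n=9: L (options 3(W), 8(W) are all W)
n=10: W (go to 9, an L position)
n=11: L (sole option 10(W) is W)
n=12: W (go to 4, an L position)
n=13: L (sole option 12(W) is W)
n=14: W (go to 13, an L position)
n=15: L (options 5(W), 14(W) are all W)
n=16: W (go to 15, an L position)
n=17: L (sole option 16(W) is W)
n=18: W (go to 17, an L position)
n=19: L (sole option 18(W) is W)
The losing starting values of n are exactly the entries labelled L in this table (10 of them).

0, 2, 4, 7, 9, 11, 13, 15, 17, 19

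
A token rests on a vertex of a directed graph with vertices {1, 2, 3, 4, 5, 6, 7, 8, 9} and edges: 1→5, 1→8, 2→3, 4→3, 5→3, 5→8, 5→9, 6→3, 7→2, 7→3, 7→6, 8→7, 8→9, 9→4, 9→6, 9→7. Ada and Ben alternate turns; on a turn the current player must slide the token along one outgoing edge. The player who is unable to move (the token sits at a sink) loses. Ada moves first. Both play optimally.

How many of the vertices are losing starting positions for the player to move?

3

Positions with no move are L. A position that does have a move is losing for the player to move precisely when every available move leads to a winning position for the opponent. Fill in the labels:
Every edge goes from a vertex to one that appears earlier in the order 3, 2, 6, 7, 4, 9, 8, 5, 1, so processing vertices in that order labels each vertex after all of its successors.
3: no outgoing edge → L
2: can move to 3, which is L ⇒ W
6: can move to 3, which is L ⇒ W
7: can move to 3, which is L ⇒ W
4: can move to 3, which is L ⇒ W
9: moves to 4(W), 7(W), 6(W); every one is W ⇒ L
8: can move to 9, which is L ⇒ W
5: can move to 9, which is L ⇒ W
1: moves to 5(W), 8(W); every one is W ⇒ L
The L vertices are 1, 3, 9; that is 3 in all.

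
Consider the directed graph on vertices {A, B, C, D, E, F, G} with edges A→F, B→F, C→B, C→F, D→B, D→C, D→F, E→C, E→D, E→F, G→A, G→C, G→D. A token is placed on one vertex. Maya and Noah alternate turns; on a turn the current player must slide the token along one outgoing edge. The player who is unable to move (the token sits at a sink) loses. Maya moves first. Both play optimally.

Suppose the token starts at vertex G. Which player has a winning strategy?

Noah wins.

Classify positions by backward induction: terminal positions (no move available) are L. From any other position, the mover wins iff some move reaches an L.
Every edge goes from a vertex to one that appears earlier in the order F, B, C, D, E, A, G, so processing vertices in that order labels each vertex after all of its successors.
F: no outgoing edge → L
B: W (go to F, an L position)
C: W (go to F, an L position)
D: W (go to F, an L position)
E: W (go to F, an L position)
A: W (go to F, an L position)
G: L (options A(W), D(W), C(W) are all W)
Every move from G reaches a W position, so the mover loses.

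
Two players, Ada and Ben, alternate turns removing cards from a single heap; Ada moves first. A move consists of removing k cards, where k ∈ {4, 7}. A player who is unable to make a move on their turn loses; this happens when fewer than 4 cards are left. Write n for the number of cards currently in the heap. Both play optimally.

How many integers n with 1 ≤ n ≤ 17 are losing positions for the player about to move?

7

Positions with no move are L. A position that does have a move is losing for the player to move precisely when every available move leads to a winning position for the opponent. Fill in the labels:
n=0: no move → L
n=1: no move → L
n=2: no move → L
n=3: no move → L
n=4: can move to 0, which is L ⇒ W
n=5: can move to 1, which is L ⇒ W
n=6: can move to 2, which is L ⇒ W
n=7: can move to 3, which is L ⇒ W
n=8: can move to 1, which is L ⇒ W
n=9: can move to 2, which is L ⇒ W
n=10: can move to 3, which is L ⇒ W
n=11: moves to 7(W), 4(W); every one is W ⇒ L
n=12: moves to 8(W), 5(W); every one is W ⇒ L
n=13: moves to 9(W), 6(W); every one is W ⇒ L
n=14: moves to 10(W), 7(W); every one is W ⇒ L
n=15: can move to 11, which is L ⇒ W
n=16: can move to 12, which is L ⇒ W
n=17: can move to 13, which is L ⇒ W
L entries with 1 ≤ n ≤ 17 (n=0 is outside the asked range and is not counted): n = 1, 2, 3, 11, 12, 13, 14; that makes 7.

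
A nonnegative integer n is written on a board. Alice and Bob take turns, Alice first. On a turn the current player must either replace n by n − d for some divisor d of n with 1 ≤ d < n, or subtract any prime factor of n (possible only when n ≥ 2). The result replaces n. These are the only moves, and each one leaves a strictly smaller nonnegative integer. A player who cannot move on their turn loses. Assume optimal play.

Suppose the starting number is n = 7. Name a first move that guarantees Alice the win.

Compute win/loss labels from the base case upward. A position with no move is L. Any other position is W if it can reach an L in one move, else L.
n=0: no move → L
n=1: no move → L
n=2: →0(L), so W
n=3: →0(L), so W
n=4: →2(W), 3(W) — all W, so L
n=5: →0(L), so W
n=6: →4(L), so W
n=7: →0(L), so W
From 7, the L positions reachable in one move are: 0.

Move to 0.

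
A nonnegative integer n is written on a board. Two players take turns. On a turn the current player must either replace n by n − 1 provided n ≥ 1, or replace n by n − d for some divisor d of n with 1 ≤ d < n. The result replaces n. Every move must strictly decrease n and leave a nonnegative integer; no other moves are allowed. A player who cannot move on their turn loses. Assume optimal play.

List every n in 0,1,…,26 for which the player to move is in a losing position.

0, 2, 5, 7, 9, 11, 13, 15, 17, 19, 21, 23, 25

Label each position W (a win for the player to move) or L (a loss). A position with no legal move is L; any other position is W exactly when some move reaches an L, and L when every move reaches a W.
n=0: no move → L
n=1: can move to 0, which is L ⇒ W
n=2: the only move is to 1(W), a W ⇒ L
n=3: can move to 2, which is L ⇒ W
n=4: can move to 2, which is L ⇒ W
n=5: the only move is to 4(W), a W ⇒ L
n=6: can move to 5, which is L ⇒ W
n=7: the only move is to 6(W), a W ⇒ L
n=8: can move to 7, which is L ⇒ W
n=9: moves to 6(W), 8(W); every one is W ⇒ L
n=10: can move to 5, which is L ⇒ W
n=11: the only move is to 10(W), a W ⇒ L
n=12: can move to 9, which is L ⇒ W
n=13: the only move is to 12(W), a W ⇒ L
n=14: can move to 7, which is L ⇒ W
n=15: moves to 10(W), 12(W), 14(W); every one is W ⇒ L
n=16: can move to 15, which is L ⇒ W
n=17: the only move is to 16(W), a W ⇒ L
n=18: can move to 9, which is L ⇒ W
n=19: the only move is to 18(W), a W ⇒ L
n=20: can move to 15, which is L ⇒ W
n=21: moves to 14(W), 18(W), 20(W); every one is W ⇒ L
n=22: can move to 11, which is L ⇒ W
n=23: the only move is to 22(W), a W ⇒ L
n=24: can move to 21, which is L ⇒ W
n=25: moves to 20(W), 24(W); every one is W ⇒ L
n=26: can move to 13, which is L ⇒ W
The losing starting values of n are exactly the entries labelled L in this table (13 of them).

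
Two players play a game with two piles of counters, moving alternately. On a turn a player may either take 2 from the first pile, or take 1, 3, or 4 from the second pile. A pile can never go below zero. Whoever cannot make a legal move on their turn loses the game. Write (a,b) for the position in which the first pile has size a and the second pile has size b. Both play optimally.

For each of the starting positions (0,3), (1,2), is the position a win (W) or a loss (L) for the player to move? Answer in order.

(0,3): W, (1,2): L

Compute win/loss labels from the base case upward. A position with no move is L. Any other position is W if it can reach an L in one move, else L.
No move ever increases a pile, so every position that can arise here has a ≤ 1 and b ≤ 3; it is enough to label the cells with 0 ≤ a ≤ 1 and 0 ≤ b ≤ 3.
Every move lowers a or b (never raises either), so fill the grid row by row in increasing a, and left to right within a row: each cell's successors are then already labelled.
      b=0  b=1  b=2  b=3
a=0:    L    W    L    W
a=1:    L    W    L    W
Cells with no legal move (terminal, hence L): (0,0), (1,0).
The remaining L cells, each justified by listing all of its moves:
(0,2): →(0,1)(W) only, which is W, so L
(1,2): →(1,1)(W) only, which is W, so L
Every other cell has at least one move into one of the L cells above, so it is W.
(0,3): the move to (0,2) reaches an L cell, so W
(1,2): one of the L cells justified above, so L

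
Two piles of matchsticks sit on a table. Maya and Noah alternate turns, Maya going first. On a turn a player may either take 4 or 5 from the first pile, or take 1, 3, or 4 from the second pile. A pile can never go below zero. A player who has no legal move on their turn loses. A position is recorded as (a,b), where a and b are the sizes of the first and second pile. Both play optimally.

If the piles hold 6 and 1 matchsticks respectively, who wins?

Compute win/loss labels from the base case upward. A position with no move is L. Any other position is W if it can reach an L in one move, else L.
No move ever increases a pile, so every position that can arise here has a ≤ 6 and b ≤ 1; it is enough to label the cells with 0 ≤ a ≤ 6 and 0 ≤ b ≤ 1.
Every move lowers a or b (never raises either), so fill the grid row by row in increasing a, and left to right within a row: each cell's successors are then already labelled.
      b=0  b=1
a=0:    L    W
a=1:    L    W
a=2:    L    W
a=3:    L    W
a=4:    W    L
a=5:    W    L
a=6:    W    L
Cells with no legal move (terminal, hence L): (0,0), (1,0), (2,0), (3,0).
The remaining L cells, each justified by listing all of its moves:
(4,1): moves to (0,1)(W), (4,0)(W); every one is W ⇒ L
(5,1): moves to (1,1)(W), (0,1)(W), (5,0)(W); every one is W ⇒ L
(6,1): moves to (2,1)(W), (1,1)(W), (6,0)(W); every one is W ⇒ L
Every other cell has at least one move into one of the L cells above, so it is W.
The starting position (6,1) is L: whatever Maya does, the opponent receives a W position.

Noah wins.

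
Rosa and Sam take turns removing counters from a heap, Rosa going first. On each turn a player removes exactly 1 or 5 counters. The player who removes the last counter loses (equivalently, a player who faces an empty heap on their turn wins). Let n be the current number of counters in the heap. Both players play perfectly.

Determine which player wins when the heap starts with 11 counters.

Classify positions by backward induction: terminal positions (no move available) are W. From any other position, the mover wins iff some move reaches an L.
n=0: no move; the opponent has just taken the last counter and therefore loses → W
n=1: L (sole option 0(W) is W)
n=2: W (go to 1, an L position)
n=3: L (sole option 2(W) is W)
n=4: W (go to 3, an L position)
n=5: L (options 4(W), 0(W) are all W)
n=6: W (go to 5, an L position)
n=7: L (options 6(W), 2(W) are all W)
n=8: W (go to 7, an L position)
n=9: L (options 8(W), 4(W) are all W)
n=10: W (go to 9, an L position)
n=11: L (options 10(W), 6(W) are all W)
The starting position 11 is L: whatever Rosa does, the opponent receives a W position.

Sam wins.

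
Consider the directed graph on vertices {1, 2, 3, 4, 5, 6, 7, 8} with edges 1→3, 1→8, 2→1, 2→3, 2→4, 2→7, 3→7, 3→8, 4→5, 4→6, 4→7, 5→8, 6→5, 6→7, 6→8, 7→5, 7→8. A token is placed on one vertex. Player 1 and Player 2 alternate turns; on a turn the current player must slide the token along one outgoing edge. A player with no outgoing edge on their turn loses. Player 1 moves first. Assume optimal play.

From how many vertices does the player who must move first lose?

2

Use the standard recursion: the mover loses at a terminal position; elsewhere, the mover wins exactly when some move hands the opponent an L position.
Every edge goes from a vertex to one that appears earlier in the order 8, 5, 7, 6, 4, 3, 1, 2, so processing vertices in that order labels each vertex after all of its successors.
8: no outgoing edge → L
5: can move to 8, which is L ⇒ W
7: can move to 8, which is L ⇒ W
6: can move to 8, which is L ⇒ W
4: moves to 6(W), 7(W), 5(W); every one is W ⇒ L
3: can move to 8, which is L ⇒ W
1: can move to 8, which is L ⇒ W
2: can move to 4, which is L ⇒ W
The L vertices are 4, 8; that is 2 in all.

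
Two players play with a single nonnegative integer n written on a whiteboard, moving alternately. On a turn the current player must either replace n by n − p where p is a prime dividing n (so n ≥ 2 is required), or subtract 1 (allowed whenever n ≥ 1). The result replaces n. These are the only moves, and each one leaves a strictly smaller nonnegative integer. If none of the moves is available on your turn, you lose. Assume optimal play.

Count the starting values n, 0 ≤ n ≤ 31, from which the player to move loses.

Label each position W (a win for the player to move) or L (a loss). A position with no legal move is L; any other position is W exactly when some move reaches an L, and L when every move reaches a W.
n=0: no move → L
n=1: reaches L-position 0 → W
n=2: reaches L-position 0 → W
n=3: reaches L-position 0 → W
n=4: only reaches 2(W), 3(W), all W → L
n=5: reaches L-position 0 → W
n=6: reaches L-position 4 → W
n=7: reaches L-position 0 → W
n=8: only reaches 6(W), 7(W), all W → L
n=9: reaches L-position 8 → W
n=10: reaches L-position 8 → W
n=11: reaches L-position 0 → W
n=12: only reaches 9(W), 10(W), 11(W), all W → L
n=13: reaches L-position 0 → W
n=14: reaches L-position 12 → W
n=15: reaches L-position 12 → W
n=16: only reaches 14(W), 15(W), all W → L
n=17: reaches L-position 0 → W
n=18: reaches L-position 16 → W
n=19: reaches L-position 0 → W
n=20: only reaches 15(W), 18(W), 19(W), all W → L
n=21: reaches L-position 20 → W
n=22: reaches L-position 20 → W
n=23: reaches L-position 0 → W
n=24: only reaches 21(W), 22(W), 23(W), all W → L
n=25: reaches L-position 20 → W
n=26: reaches L-position 24 → W
n=27: reaches L-position 24 → W
n=28: only reaches 21(W), 26(W), 27(W), all W → L
n=29: reaches L-position 0 → W
n=30: reaches L-position 28 → W
n=31: reaches L-position 0 → W
L entries with 0 ≤ n ≤ 31: n = 0, 4, 8, 12, 16, 20, 24, 28; that makes 8.

8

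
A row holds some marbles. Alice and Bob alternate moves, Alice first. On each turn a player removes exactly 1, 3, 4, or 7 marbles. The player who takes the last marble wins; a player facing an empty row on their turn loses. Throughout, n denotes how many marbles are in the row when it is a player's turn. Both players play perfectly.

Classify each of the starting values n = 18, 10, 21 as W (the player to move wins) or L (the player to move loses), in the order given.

18: L, 10: L, 21: W

Compute win/loss labels from the base case upward. A position with no move is L. Any other position is W if it can reach an L in one move, else L.
n=0: no move → L
n=1: can move to 0, which is L ⇒ W
n=2: the only move is to 1(W), a W ⇒ L
n=3: can move to 2, which is L ⇒ W
n=4: can move to 0, which is L ⇒ W
n=5: can move to 2, which is L ⇒ W
n=6: can move to 2, which is L ⇒ W
n=7: can move to 0, which is L ⇒ W
n=8: moves to 7(W), 5(W), 4(W), 1(W); every one is W ⇒ L
n=9: can move to 8, which is L ⇒ W
n=10: moves to 9(W), 7(W), 6(W), 3(W); every one is W ⇒ L
n=11: can move to 10, which is L ⇒ W
n=12: can move to 8, which is L ⇒ W
n=13: can move to 10, which is L ⇒ W
n=14: can move to 10, which is L ⇒ W
n=15: can move to 8, which is L ⇒ W
n=16: moves to 15(W), 13(W), 12(W), 9(W); every one is W ⇒ L
n=17: can move to 16, which is L ⇒ W
n=18: moves to 17(W), 15(W), 14(W), 11(W); every one is W ⇒ L
n=19: can move to 18, which is L ⇒ W
n=20: can move to 16, which is L ⇒ W
n=21: can move to 18, which is L ⇒ W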